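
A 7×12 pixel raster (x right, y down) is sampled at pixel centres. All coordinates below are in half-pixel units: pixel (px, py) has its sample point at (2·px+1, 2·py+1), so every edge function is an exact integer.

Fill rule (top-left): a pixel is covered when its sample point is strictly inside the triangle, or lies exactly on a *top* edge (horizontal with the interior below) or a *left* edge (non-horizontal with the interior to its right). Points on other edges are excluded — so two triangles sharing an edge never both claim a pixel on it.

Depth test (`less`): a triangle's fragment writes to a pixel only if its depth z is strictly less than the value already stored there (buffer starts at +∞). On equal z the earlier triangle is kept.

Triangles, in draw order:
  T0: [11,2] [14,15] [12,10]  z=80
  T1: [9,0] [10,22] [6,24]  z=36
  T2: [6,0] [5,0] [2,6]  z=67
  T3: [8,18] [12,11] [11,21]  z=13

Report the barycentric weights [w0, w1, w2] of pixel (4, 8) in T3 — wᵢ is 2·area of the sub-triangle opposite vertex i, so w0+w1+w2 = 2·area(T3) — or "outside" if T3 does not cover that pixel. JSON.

T0:
  2·area = 11
  edge (11, 2)→(14, 15): d=(3,13) right/bottom  bias=-1
  edge (14, 15)→(12, 10): d=(-2,-5) top-left  bias=+0
  edge (12, 10)→(11, 2): d=(-1,-8) top-left  bias=+0
    (6,5)@(13, 11): e=[1,3,7] → X
    (6,6)@(13, 13): e=[7,-1,5] → .
  covered (1 px):
    . . . . . . .
    . . . . . . .
    . . . . . . .
    . . . . . . .
    . . . . . . .
    . . . . . . X
    . . . . . . .
    . . . . . . .
    . . . . . . .
    . . . . . . .
    . . . . . . .
    . . . . . . .
T1:
  2·area = 90
  edge (9, 0)→(10, 22): d=(1,22) right/bottom  bias=-1
  edge (10, 22)→(6, 24): d=(-4,2) right/bottom  bias=-1
  edge (6, 24)→(9, 0): d=(3,-24) top-left  bias=+0
    (4,0)@(9, 1): e=[1,86,3] → X
    (5,0)@(11, 1): e=[-43,82,51] → .
    (4,1)@(9, 3): e=[3,78,9] → X
    (5,1)@(11, 3): e=[-41,74,57] → .
    (4,2)@(9, 5): e=[5,70,15] → X
    (5,2)@(11, 5): e=[-39,66,63] → .
    (4,3)@(9, 7): e=[7,62,21] → X
    (5,3)@(11, 7): e=[-37,58,69] → .
    (4,4)@(9, 9): e=[9,54,27] → X
    (5,4)@(11, 9): e=[-35,50,75] → .
    (4,5)@(9, 11): e=[11,46,33] → X
    (5,5)@(11, 11): e=[-33,42,81] → .
  covered (15 px):
    . . . . X . .
    . . . . X . .
    . . . . X . .
    . . . . X . .
    . . . . X . .
    . . . . X . .
    . . . . X . .
    . . . . X . .
    . . . X X . .
    . . . X X . .
    . . . X X . .
    . . . X . . .
T2:
  2·area = 6  (B↔C swapped to make it positive)
  edge (6, 0)→(2, 6): d=(-4,6) right/bottom  bias=-1
  edge (2, 6)→(5, 0): d=(3,-6) top-left  bias=+0
  edge (5, 0)→(6, 0): d=(1,0) top-left  bias=+0
    (2,0)@(5, 1): e=[2,3,1] → X
    (3,0)@(7, 1): e=[-10,15,1] → .
    (2,1)@(5, 3): e=[-6,9,3] → .
  covered (1 px):
    . . X . . . .
    . . . . . . .
    . . . . . . .
    . . . . . . .
    . . . . . . .
    . . . . . . .
    . . . . . . .
    . . . . . . .
    . . . . . . .
    . . . . . . .
    . . . . . . .
    . . . . . . .
T3:
  2·area = 33
  edge (8, 18)→(12, 11): d=(4,-7) top-left  bias=+0
  edge (12, 11)→(11, 21): d=(-1,10) right/bottom  bias=-1
  edge (11, 21)→(8, 18): d=(-3,-3) top-left  bias=+0
    (6,0)@(13, 1): e=[-33,0,66] → .  [on edge]
    (0,5)@(1, 11): e=[-77,110,0] → .  [on edge]
    (1,6)@(3, 13): e=[-55,88,0] → .  [on edge]
    (5,6)@(11, 13): e=[1,8,24] → X
    (6,6)@(13, 13): e=[15,-12,30] → .
    (2,7)@(5, 15): e=[-33,66,0] → .  [on edge]
    (5,7)@(11, 15): e=[9,6,18] → X
    (6,7)@(13, 15): e=[23,-14,24] → .
    (3,8)@(7, 17): e=[-11,44,0] → .  [on edge]
    (4,8)@(9, 17): e=[3,24,6] → X
    (6,8)@(13, 17): e=[31,-16,18] → .
    (4,9)@(9, 19): e=[11,22,0] → X  [on edge]
    (5,10)@(11, 21): e=[33,0,0] → .  [on edge]
    (6,11)@(13, 23): e=[55,-22,0] → .  [on edge]
  covered (6 px):
    . . . . . . .
    . . . . . . .
    . . . . . . .
    . . . . . . .
    . . . . . . .
    . . . . . . .
    . . . . . X .
    . . . . . X .
    . . . . X X .
    . . . . X X .
    . . . . . . .
    . . . . . . .

Answer: [24,6,3]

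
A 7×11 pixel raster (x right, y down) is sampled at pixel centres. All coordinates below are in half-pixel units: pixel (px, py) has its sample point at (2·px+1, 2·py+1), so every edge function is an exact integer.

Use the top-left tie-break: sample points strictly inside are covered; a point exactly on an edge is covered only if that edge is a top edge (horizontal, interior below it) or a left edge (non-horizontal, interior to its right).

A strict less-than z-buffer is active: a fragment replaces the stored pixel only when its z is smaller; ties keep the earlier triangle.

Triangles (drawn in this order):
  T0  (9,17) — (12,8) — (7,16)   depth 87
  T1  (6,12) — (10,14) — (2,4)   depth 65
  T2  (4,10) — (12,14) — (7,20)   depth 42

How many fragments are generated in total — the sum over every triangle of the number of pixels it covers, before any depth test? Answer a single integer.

T0:
  2·area = 21  (B↔C swapped to make it positive)
  edge (9, 17)→(7, 16): d=(-2,-1) top-left  bias=+0
  edge (7, 16)→(12, 8): d=(5,-8) top-left  bias=+0
  edge (12, 8)→(9, 17): d=(-3,9) right/bottom  bias=-1
    (6,2)@(13, 5): e=[28,-7,0] → ·  [on edge]
    (5,5)@(11, 11): e=[14,7,0] → ·  [on edge]
    (0,6)@(1, 13): e=[0,-63,84] → ·  [on edge]
    (4,6)@(9, 13): e=[8,1,12] → #
    (5,6)@(11, 13): e=[10,17,-6] → ·
    (2,7)@(5, 15): e=[0,-21,42] → ·  [on edge]
    (4,7)@(9, 15): e=[4,11,6] → #
    (5,7)@(11, 15): e=[6,27,-12] → ·
    (4,8)@(9, 17): e=[0,21,0] → ·  [on edge]
    (6,9)@(13, 19): e=[0,63,-42] → ·  [on edge]
  covered (2 px):
    · · · · · · ·
    · · · · · · ·
    · · · · · · ·
    · · · · · · ·
    · · · · · · ·
    · · · · · · ·
    · · · · # · ·
    · · · · # · ·
    · · · · · · ·
    · · · · · · ·
    · · · · · · ·
T1:
  2·area = 24  (B↔C swapped to make it positive)
  edge (6, 12)→(2, 4): d=(-4,-8) top-left  bias=+0
  edge (2, 4)→(10, 14): d=(8,10) right/bottom  bias=-1
  edge (10, 14)→(6, 12): d=(-4,-2) top-left  bias=+0
    (2,4)@(5, 9): e=[4,10,10] → #
    (3,4)@(7, 9): e=[20,-10,14] → ·
    (2,5)@(5, 11): e=[-4,26,2] → ·
    (3,5)@(7, 11): e=[12,6,6] → #
    (4,5)@(9, 11): e=[28,-14,10] → ·
    (3,6)@(7, 13): e=[4,22,-2] → ·
    (4,6)@(9, 13): e=[20,2,2] → #
    (5,6)@(11, 13): e=[36,-18,6] → ·
    (4,7)@(9, 15): e=[12,18,-6] → ·
  covered (3 px):
    · · · · · · ·
    · · · · · · ·
    · · · · · · ·
    · · · · · · ·
    · · # · · · ·
    · · · # · · ·
    · · · · # · ·
    · · · · · · ·
    · · · · · · ·
    · · · · · · ·
    · · · · · · ·
T2:
  2·area = 68
  edge (4, 10)→(12, 14): d=(8,4) right/bottom  bias=-1
  edge (12, 14)→(7, 20): d=(-5,6) right/bottom  bias=-1
  edge (7, 20)→(4, 10): d=(-3,-10) top-left  bias=+0
    (2,5)@(5, 11): e=[4,57,7] → #
    (3,5)@(7, 11): e=[-4,45,27] → ·
    (2,6)@(5, 13): e=[20,47,1] → #
    (3,6)@(7, 13): e=[12,35,21] → #
    (4,6)@(9, 13): e=[4,23,41] → #
    (5,6)@(11, 13): e=[-4,11,61] → ·
    (2,7)@(5, 15): e=[36,37,-5] → ·
    (3,7)@(7, 15): e=[28,25,15] → #
    (5,7)@(11, 15): e=[12,1,55] → #
    (6,7)@(13, 15): e=[4,-11,75] → ·
    (3,8)@(7, 17): e=[44,15,9] → #
    (5,8)@(11, 17): e=[28,-9,49] → ·
  covered (10 px):
    · · · · · · ·
    · · · · · · ·
    · · · · · · ·
    · · · · · · ·
    · · · · · · ·
    · · # · · · ·
    · · # # # · ·
    · · · # # # ·
    · · · # # · ·
    · · · # · · ·
    · · · · · · ·

Final: 15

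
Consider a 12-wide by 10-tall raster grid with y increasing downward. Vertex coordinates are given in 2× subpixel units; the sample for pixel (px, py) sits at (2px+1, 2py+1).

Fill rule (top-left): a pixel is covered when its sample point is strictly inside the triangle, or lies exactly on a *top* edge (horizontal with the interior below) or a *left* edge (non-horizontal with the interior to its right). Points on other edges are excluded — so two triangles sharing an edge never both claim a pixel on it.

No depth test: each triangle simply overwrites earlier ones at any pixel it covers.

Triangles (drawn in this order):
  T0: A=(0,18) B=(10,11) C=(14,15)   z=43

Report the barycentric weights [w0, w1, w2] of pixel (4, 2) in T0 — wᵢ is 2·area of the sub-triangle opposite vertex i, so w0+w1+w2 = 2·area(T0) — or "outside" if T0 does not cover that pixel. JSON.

T0:
  2·area = 68
  edge (0, 18)→(10, 11): d=(10,-7) top-left  bias=+0
  edge (10, 11)→(14, 15): d=(4,4) right/bottom  bias=-1
  edge (14, 15)→(0, 18): d=(-14,3) right/bottom  bias=-1
    (4,6)@(9, 13): e=[13,12,43] → █
    (5,6)@(11, 13): e=[27,4,37] → █
    (6,6)@(13, 13): e=[41,-4,31] → ·
    (2,7)@(5, 15): e=[5,36,27] → █
    (3,7)@(7, 15): e=[19,28,21] → █
    (6,7)@(13, 15): e=[61,4,3] → █
    (7,7)@(15, 15): e=[75,-4,-3] → ·
    (1,8)@(3, 17): e=[11,52,5] → █
    (2,8)@(5, 17): e=[25,44,-1] → ·
    (3,8)@(7, 17): e=[39,36,-7] → ·
    (4,8)@(9, 17): e=[53,28,-13] → ·
    (5,8)@(11, 17): e=[67,20,-19] → ·
  covered (8 px):
    · · · · · · · · · · · ·
    · · · · · · · · · · · ·
    · · · · · · · · · · · ·
    · · · · · · · · · · · ·
    · · · · · · · · · · · ·
    · · · · · · · · · · · ·
    · · · · █ █ · · · · · ·
    · · █ █ █ █ █ · · · · ·
    · █ · · · · · · · · · ·
    · · · · · · · · · · · ·

Final: "outside"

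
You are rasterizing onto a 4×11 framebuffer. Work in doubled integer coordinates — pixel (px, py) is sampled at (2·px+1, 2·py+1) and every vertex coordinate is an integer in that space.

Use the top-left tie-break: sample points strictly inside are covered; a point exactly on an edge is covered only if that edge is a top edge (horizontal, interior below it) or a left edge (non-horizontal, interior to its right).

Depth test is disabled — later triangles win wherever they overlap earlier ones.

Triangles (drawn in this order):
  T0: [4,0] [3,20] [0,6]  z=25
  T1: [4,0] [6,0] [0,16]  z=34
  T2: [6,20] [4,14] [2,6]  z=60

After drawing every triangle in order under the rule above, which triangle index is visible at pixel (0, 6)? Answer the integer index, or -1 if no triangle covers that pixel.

T0:
  2·area = 74
  edge (4, 0)→(3, 20): d=(-1,20) right/bottom  bias=-1
  edge (3, 20)→(0, 6): d=(-3,-14) top-left  bias=+0
  edge (0, 6)→(4, 0): d=(4,-6) top-left  bias=+0
    (1,1)@(3, 3): e=[17,51,6] → X
    (2,1)@(5, 3): e=[-23,79,18] → .
    (0,2)@(1, 5): e=[55,17,2] → X
    (2,2)@(5, 5): e=[-25,73,26] → .
    (0,3)@(1, 7): e=[53,11,10] → X
    (2,3)@(5, 7): e=[-27,67,34] → .
    (0,4)@(1, 9): e=[51,5,18] → X
    (2,4)@(5, 9): e=[-29,61,42] → .
    (0,5)@(1, 11): e=[49,-1,26] → .
    (1,5)@(3, 11): e=[9,27,38] → X
    (2,5)@(5, 11): e=[-31,55,50] → .
    (1,6)@(3, 13): e=[7,21,46] → X
  covered (12 px):
    . . . .
    . X . .
    X X . .
    X X . .
    X X . .
    . X . .
    . X . .
    . X . .
    . X . .
    . X . .
    . . . .
T1:
  2·area = 32
  edge (4, 0)→(6, 0): d=(2,0) top-left  bias=+0
  edge (6, 0)→(0, 16): d=(-6,16) right/bottom  bias=-1
  edge (0, 16)→(4, 0): d=(4,-16) top-left  bias=+0
    (2,0)@(5, 1): e=[2,10,20] → X
    (3,0)@(7, 1): e=[2,-22,52] → .
    (2,1)@(5, 3): e=[6,-2,28] → .
    (1,2)@(3, 5): e=[10,18,4] → X
    (2,2)@(5, 5): e=[10,-14,36] → .
    (1,3)@(3, 7): e=[14,6,12] → X
    (2,3)@(5, 7): e=[14,-26,44] → .
    (1,4)@(3, 9): e=[18,-6,20] → .
    (0,6)@(1, 13): e=[26,2,4] → X
    (1,6)@(3, 13): e=[26,-30,36] → .
    (0,7)@(1, 15): e=[30,-10,12] → .
  covered (4 px):
    . . X .
    . . . .
    . X . .
    . X . .
    . . . .
    . . . .
    X . . .
    . . . .
    . . . .
    . . . .
    . . . .
T2:
  2·area = 4
  edge (6, 20)→(4, 14): d=(-2,-6) top-left  bias=+0
  edge (4, 14)→(2, 6): d=(-2,-8) top-left  bias=+0
  edge (2, 6)→(6, 20): d=(4,14) right/bottom  bias=-1
    (0,2)@(1, 5): e=[0,-6,10] → .  [on edge]
    (1,5)@(3, 11): e=[0,-2,6] → .  [on edge]
    (2,8)@(5, 17): e=[0,2,2] → X  [on edge]
    (3,8)@(7, 17): e=[12,18,-26] → .
    (2,9)@(5, 19): e=[-4,-2,10] → .
  covered (1 px):
    . . . .
    . . . .
    . . . .
    . . . .
    . . . .
    . . . .
    . . . .
    . . . .
    . . X .
    . . . .
    . . . .

Z-buffer (winner per pixel, '.' = empty):
  . . 1 .
  . 0 . .
  0 1 . .
  0 1 . .
  0 0 . .
  . 0 . .
  1 0 . .
  . 0 . .
  . 0 2 .
  . 0 . .
  . . . .

Result: 1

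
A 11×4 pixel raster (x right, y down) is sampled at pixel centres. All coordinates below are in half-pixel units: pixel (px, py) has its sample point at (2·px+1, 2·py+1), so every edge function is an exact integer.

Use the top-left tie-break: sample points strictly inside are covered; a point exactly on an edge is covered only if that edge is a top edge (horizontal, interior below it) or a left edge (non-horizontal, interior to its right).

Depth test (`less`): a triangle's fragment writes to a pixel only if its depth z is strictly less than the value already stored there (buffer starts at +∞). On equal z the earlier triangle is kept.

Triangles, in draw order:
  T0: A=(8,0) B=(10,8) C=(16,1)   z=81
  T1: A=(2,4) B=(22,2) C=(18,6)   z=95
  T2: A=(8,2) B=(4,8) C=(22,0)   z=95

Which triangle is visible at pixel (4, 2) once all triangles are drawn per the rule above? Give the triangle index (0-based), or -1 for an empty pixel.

T0:
  2·area = 62  (B↔C swapped to make it positive)
  edge (8, 0)→(16, 1): d=(8,1) right/bottom  bias=-1
  edge (16, 1)→(10, 8): d=(-6,7) right/bottom  bias=-1
  edge (10, 8)→(8, 0): d=(-2,-8) top-left  bias=+0
    (4,0)@(9, 1): e=[7,49,6] → #
    (5,0)@(11, 1): e=[5,35,22] → #
    (6,0)@(13, 1): e=[3,21,38] → #
    (7,0)@(15, 1): e=[1,7,54] → #
    (8,0)@(17, 1): e=[-1,-7,70] → ·
    (4,1)@(9, 3): e=[23,37,2] → #
    (7,1)@(15, 3): e=[17,-5,50] → ·
    (4,2)@(9, 5): e=[39,25,-2] → ·
    (5,2)@(11, 5): e=[37,11,14] → #
    (6,2)@(13, 5): e=[35,-3,30] → ·
    (5,3)@(11, 7): e=[53,-1,10] → ·
  covered (8 px):
    · · · · # # # # · · ·
    · · · · # # # · · · ·
    · · · · · # · · · · ·
    · · · · · · · · · · ·
T1:
  2·area = 72
  edge (2, 4)→(22, 2): d=(20,-2) top-left  bias=+0
  edge (22, 2)→(18, 6): d=(-4,4) right/bottom  bias=-1
  edge (18, 6)→(2, 4): d=(-16,-2) top-left  bias=+0
    (6,1)@(13, 3): e=[2,32,38] → #
    (7,1)@(15, 3): e=[6,24,42] → #
    (8,1)@(17, 3): e=[10,16,46] → #
    (9,1)@(19, 3): e=[14,8,50] → #
    (10,1)@(21, 3): e=[18,0,54] → ·  [on edge]
    (5,2)@(11, 5): e=[38,32,2] → #
    (9,2)@(19, 5): e=[54,0,18] → ·  [on edge]
    (5,3)@(11, 7): e=[78,24,-30] → ·
    (6,3)@(13, 7): e=[82,16,-26] → ·
    (7,3)@(15, 7): e=[86,8,-22] → ·
    (8,3)@(17, 7): e=[90,0,-18] → ·  [on edge]
  covered (8 px):
    · · · · · · · · · · ·
    · · · · · · # # # # ·
    · · · · · # # # # · ·
    · · · · · · · · · · ·
T2:
  2·area = 76  (B↔C swapped to make it positive)
  edge (8, 2)→(22, 0): d=(14,-2) top-left  bias=+0
  edge (22, 0)→(4, 8): d=(-18,8) right/bottom  bias=-1
  edge (4, 8)→(8, 2): d=(4,-6) top-left  bias=+0
    (7,0)@(15, 1): e=[0,38,38] → #  [on edge]
    (8,0)@(17, 1): e=[4,22,50] → #
    (9,0)@(19, 1): e=[8,6,62] → #
    (10,0)@(21, 1): e=[12,-10,74] → ·
    (0,1)@(1, 3): e=[0,114,-38] → ·  [on edge]
    (4,1)@(9, 3): e=[16,50,10] → #
    (5,1)@(11, 3): e=[20,34,22] → #
    (6,1)@(13, 3): e=[24,18,34] → #
    (8,1)@(17, 3): e=[32,-14,58] → ·
    (9,1)@(19, 3): e=[36,-30,70] → ·
    (3,2)@(7, 5): e=[40,30,6] → #
    (5,2)@(11, 5): e=[48,-2,30] → ·
  covered (10 px):
    · · · · · · · # # # ·
    · · · · # # # # · · ·
    · · · # # · · · · · ·
    · · # · · · · · · · ·

Z-buffer (winner per pixel, '.' = empty):
  . . . . 0 0 0 0 2 2 .
  . . . . 0 0 0 1 1 1 .
  . . . 2 2 0 1 1 1 . .
  . . 2 . . . . . . . .

Result: 2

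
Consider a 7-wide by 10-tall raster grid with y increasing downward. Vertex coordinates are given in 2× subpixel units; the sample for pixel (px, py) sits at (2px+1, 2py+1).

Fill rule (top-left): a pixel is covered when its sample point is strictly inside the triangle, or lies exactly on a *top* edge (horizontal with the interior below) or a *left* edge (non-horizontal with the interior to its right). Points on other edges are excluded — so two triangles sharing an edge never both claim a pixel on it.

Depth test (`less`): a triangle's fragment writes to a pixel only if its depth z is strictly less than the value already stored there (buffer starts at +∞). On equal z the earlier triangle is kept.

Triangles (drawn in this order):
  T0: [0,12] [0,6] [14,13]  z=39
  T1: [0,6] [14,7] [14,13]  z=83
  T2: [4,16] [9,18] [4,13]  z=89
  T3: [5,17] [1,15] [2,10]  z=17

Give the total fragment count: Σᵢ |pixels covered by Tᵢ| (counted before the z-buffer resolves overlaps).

T0:
  2·area = 84
  edge (0, 12)→(0, 6): d=(0,-6) top-left  bias=+0
  edge (0, 6)→(14, 13): d=(14,7) right/bottom  bias=-1
  edge (14, 13)→(0, 12): d=(-14,-1) top-left  bias=+0
    (0,3)@(1, 7): e=[6,7,71] → #
    (1,3)@(3, 7): e=[18,-7,73] → ·
    (0,4)@(1, 9): e=[6,35,43] → #
    (1,4)@(3, 9): e=[18,21,45] → #
    (2,4)@(5, 9): e=[30,7,47] → #
    (3,4)@(7, 9): e=[42,-7,49] → ·
    (0,5)@(1, 11): e=[6,63,15] → #
    (3,5)@(7, 11): e=[42,21,21] → #
    (4,5)@(9, 11): e=[54,7,23] → #
    (5,5)@(11, 11): e=[66,-7,25] → ·
    (0,6)@(1, 13): e=[6,91,-13] → ·
    (1,6)@(3, 13): e=[18,77,-11] → ·
  covered (9 px):
    · · · · · · ·
    · · · · · · ·
    · · · · · · ·
    # · · · · · ·
    # # # · · · ·
    # # # # # · ·
    · · · · · · ·
    · · · · · · ·
    · · · · · · ·
    · · · · · · ·
T1:
  2·area = 84
  edge (0, 6)→(14, 7): d=(14,1) right/bottom  bias=-1
  edge (14, 7)→(14, 13): d=(0,6) right/bottom  bias=-1
  edge (14, 13)→(0, 6): d=(-14,-7) top-left  bias=+0
    (1,3)@(3, 7): e=[11,66,7] → #
    (2,3)@(5, 7): e=[9,54,21] → #
    (3,3)@(7, 7): e=[7,42,35] → #
    (4,3)@(9, 7): e=[5,30,49] → #
    (5,3)@(11, 7): e=[3,18,63] → #
    (6,3)@(13, 7): e=[1,6,77] → #
    (1,4)@(3, 9): e=[39,66,-21] → ·
    (2,4)@(5, 9): e=[37,54,-7] → ·
    (3,4)@(7, 9): e=[35,42,7] → #
    (3,5)@(7, 11): e=[63,42,-21] → ·
    (4,5)@(9, 11): e=[61,30,-7] → ·
    (5,5)@(11, 11): e=[59,18,7] → #
  covered (12 px):
    · · · · · · ·
    · · · · · · ·
    · · · · · · ·
    · # # # # # #
    · · · # # # #
    · · · · · # #
    · · · · · · ·
    · · · · · · ·
    · · · · · · ·
    · · · · · · ·
T2:
  2·area = 15  (B↔C swapped to make it positive)
  edge (4, 16)→(4, 13): d=(0,-3) top-left  bias=+0
  edge (4, 13)→(9, 18): d=(5,5) right/bottom  bias=-1
  edge (9, 18)→(4, 16): d=(-5,-2) top-left  bias=+0
    (2,7)@(5, 15): e=[3,5,7] → #
    (3,7)@(7, 15): e=[9,-5,11] → ·
    (2,8)@(5, 17): e=[3,15,-3] → ·
    (3,8)@(7, 17): e=[9,5,1] → #
    (4,8)@(9, 17): e=[15,-5,5] → ·
    (3,9)@(7, 19): e=[9,15,-9] → ·
  covered (2 px):
    · · · · · · ·
    · · · · · · ·
    · · · · · · ·
    · · · · · · ·
    · · · · · · ·
    · · · · · · ·
    · · · · · · ·
    · · # · · · ·
    · · · # · · ·
    · · · · · · ·
T3:
  2·area = 22
  edge (5, 17)→(1, 15): d=(-4,-2) top-left  bias=+0
  edge (1, 15)→(2, 10): d=(1,-5) top-left  bias=+0
  edge (2, 10)→(5, 17): d=(3,7) right/bottom  bias=-1
    (1,2)@(3, 5): e=[44,0,-22] → ·  [on edge]
    (1,6)@(3, 13): e=[12,8,2] → #
    (2,6)@(5, 13): e=[16,18,-12] → ·
    (0,7)@(1, 15): e=[0,0,22] → #  [on edge]
    (2,7)@(5, 15): e=[8,20,-6] → ·
    (0,8)@(1, 17): e=[-8,2,28] → ·
    (1,8)@(3, 17): e=[-4,12,14] → ·
    (2,8)@(5, 17): e=[0,22,0] → ·  [on edge]
    (4,9)@(9, 19): e=[0,44,-22] → ·  [on edge]
  covered (3 px):
    · · · · · · ·
    · · · · · · ·
    · · · · · · ·
    · · · · · · ·
    · · · · · · ·
    · · · · · · ·
    · # · · · · ·
    # # · · · · ·
    · · · · · · ·
    · · · · · · ·

Answer: 26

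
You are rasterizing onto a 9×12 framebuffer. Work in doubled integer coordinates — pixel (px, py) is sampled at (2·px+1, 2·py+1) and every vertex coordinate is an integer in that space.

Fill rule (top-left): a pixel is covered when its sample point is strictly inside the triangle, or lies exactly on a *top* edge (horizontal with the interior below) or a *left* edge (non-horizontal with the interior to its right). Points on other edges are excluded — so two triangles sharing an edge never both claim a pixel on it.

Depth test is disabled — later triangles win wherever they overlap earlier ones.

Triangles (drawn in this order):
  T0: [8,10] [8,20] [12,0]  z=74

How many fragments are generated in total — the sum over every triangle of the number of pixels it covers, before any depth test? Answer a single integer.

T0:
  2·area = 40  (B↔C swapped to make it positive)
  edge (8, 10)→(12, 0): d=(4,-10) top-left  bias=+0
  edge (12, 0)→(8, 20): d=(-4,20) right/bottom  bias=-1
  edge (8, 20)→(8, 10): d=(0,-10) top-left  bias=+0
    (5,1)@(11, 3): e=[2,8,30] → █
    (6,1)@(13, 3): e=[22,-32,50] → ·
    (5,2)@(11, 5): e=[10,0,30] → ·  [on edge]
    (4,4)@(9, 9): e=[6,24,10] → █
    (5,4)@(11, 9): e=[26,-16,30] → ·
    (4,5)@(9, 11): e=[14,16,10] → █
    (5,5)@(11, 11): e=[34,-24,30] → ·
    (4,6)@(9, 13): e=[22,8,10] → █
    (5,6)@(11, 13): e=[42,-32,30] → ·
    (4,7)@(9, 15): e=[30,0,10] → ·  [on edge]
  covered (4 px):
    · · · · · · · · ·
    · · · · · █ · · ·
    · · · · · · · · ·
    · · · · · · · · ·
    · · · · █ · · · ·
    · · · · █ · · · ·
    · · · · █ · · · ·
    · · · · · · · · ·
    · · · · · · · · ·
    · · · · · · · · ·
    · · · · · · · · ·
    · · · · · · · · ·

Final: 4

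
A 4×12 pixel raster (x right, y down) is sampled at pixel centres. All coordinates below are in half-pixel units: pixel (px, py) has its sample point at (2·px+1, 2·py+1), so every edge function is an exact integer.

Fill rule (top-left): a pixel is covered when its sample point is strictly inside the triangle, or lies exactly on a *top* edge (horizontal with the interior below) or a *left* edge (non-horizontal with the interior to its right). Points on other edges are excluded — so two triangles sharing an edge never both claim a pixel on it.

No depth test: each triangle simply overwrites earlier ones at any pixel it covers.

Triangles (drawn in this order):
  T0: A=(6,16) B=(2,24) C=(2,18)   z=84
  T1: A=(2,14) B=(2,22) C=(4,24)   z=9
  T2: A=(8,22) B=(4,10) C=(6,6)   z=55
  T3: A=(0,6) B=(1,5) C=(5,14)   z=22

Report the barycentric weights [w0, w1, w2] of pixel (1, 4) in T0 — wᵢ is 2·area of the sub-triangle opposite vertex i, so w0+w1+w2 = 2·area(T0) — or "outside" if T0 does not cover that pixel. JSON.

T0:
  2·area = 24
  edge (6, 16)→(2, 24): d=(-4,8) right/bottom  bias=-1
  edge (2, 24)→(2, 18): d=(0,-6) top-left  bias=+0
  edge (2, 18)→(6, 16): d=(4,-2) top-left  bias=+0
    (2,8)@(5, 17): e=[4,18,2] → █
    (3,8)@(7, 17): e=[-12,30,6] → ·
    (1,9)@(3, 19): e=[12,6,6] → █
    (2,9)@(5, 19): e=[-4,18,10] → ·
    (1,10)@(3, 21): e=[4,6,14] → █
    (2,10)@(5, 21): e=[-12,18,18] → ·
    (1,11)@(3, 23): e=[-4,6,22] → ·
  covered (3 px):
    · · · ·
    · · · ·
    · · · ·
    · · · ·
    · · · ·
    · · · ·
    · · · ·
    · · · ·
    · · █ ·
    · █ · ·
    · █ · ·
    · · · ·
T1:
  2·area = 16  (B↔C swapped to make it positive)
  edge (2, 14)→(4, 24): d=(2,10) right/bottom  bias=-1
  edge (4, 24)→(2, 22): d=(-2,-2) top-left  bias=+0
  edge (2, 22)→(2, 14): d=(0,-8) top-left  bias=+0
    (0,4)@(1, 9): e=[0,24,-8] → ·  [on edge]
    (1,9)@(3, 19): e=[0,8,8] → ·  [on edge]
    (0,10)@(1, 21): e=[24,0,-8] → ·  [on edge]
    (1,10)@(3, 21): e=[4,4,8] → █
    (2,10)@(5, 21): e=[-16,8,24] → ·
    (1,11)@(3, 23): e=[8,0,8] → █  [on edge]
    (2,11)@(5, 23): e=[-12,4,24] → ·
  covered (2 px):
    · · · ·
    · · · ·
    · · · ·
    · · · ·
    · · · ·
    · · · ·
    · · · ·
    · · · ·
    · · · ·
    · · · ·
    · █ · ·
    · █ · ·
T2:
  2·area = 40
  edge (8, 22)→(4, 10): d=(-4,-12) top-left  bias=+0
  edge (4, 10)→(6, 6): d=(2,-4) top-left  bias=+0
  edge (6, 6)→(8, 22): d=(2,16) right/bottom  bias=-1
    (0,0)@(1, 1): e=[0,-30,70] → ·  [on edge]
    (1,3)@(3, 7): e=[0,-10,50] → ·  [on edge]
    (2,4)@(5, 9): e=[16,2,22] → █
    (3,4)@(7, 9): e=[40,10,-10] → ·
    (2,5)@(5, 11): e=[8,6,26] → █
    (3,5)@(7, 11): e=[32,14,-6] → ·
    (2,6)@(5, 13): e=[0,10,30] → █  [on edge]
    (3,6)@(7, 13): e=[24,18,-2] → ·
    (2,7)@(5, 15): e=[-8,14,34] → ·
    (3,7)@(7, 15): e=[16,22,2] → █
    (3,8)@(7, 17): e=[8,26,6] → █
    (3,9)@(7, 19): e=[0,30,10] → █  [on edge]
  covered (6 px):
    · · · ·
    · · · ·
    · · · ·
    · · · ·
    · · █ ·
    · · █ ·
    · · █ ·
    · · · █
    · · · █
    · · · █
    · · · ·
    · · · ·
T3:
  2·area = 13
  edge (0, 6)→(1, 5): d=(1,-1) top-left  bias=+0
  edge (1, 5)→(5, 14): d=(4,9) right/bottom  bias=-1
  edge (5, 14)→(0, 6): d=(-5,-8) top-left  bias=+0
    (2,0)@(5, 1): e=[0,-52,65] → ·  [on edge]
    (1,1)@(3, 3): e=[0,-26,39] → ·  [on edge]
    (0,2)@(1, 5): e=[0,0,13] → ·  [on edge]
    (0,3)@(1, 7): e=[2,8,3] → █
    (1,3)@(3, 7): e=[4,-10,19] → ·
    (0,4)@(1, 9): e=[4,16,-7] → ·
  covered (1 px):
    · · · ·
    · · · ·
    · · · ·
    █ · · ·
    · · · ·
    · · · ·
    · · · ·
    · · · ·
    · · · ·
    · · · ·
    · · · ·
    · · · ·

Result: "outside"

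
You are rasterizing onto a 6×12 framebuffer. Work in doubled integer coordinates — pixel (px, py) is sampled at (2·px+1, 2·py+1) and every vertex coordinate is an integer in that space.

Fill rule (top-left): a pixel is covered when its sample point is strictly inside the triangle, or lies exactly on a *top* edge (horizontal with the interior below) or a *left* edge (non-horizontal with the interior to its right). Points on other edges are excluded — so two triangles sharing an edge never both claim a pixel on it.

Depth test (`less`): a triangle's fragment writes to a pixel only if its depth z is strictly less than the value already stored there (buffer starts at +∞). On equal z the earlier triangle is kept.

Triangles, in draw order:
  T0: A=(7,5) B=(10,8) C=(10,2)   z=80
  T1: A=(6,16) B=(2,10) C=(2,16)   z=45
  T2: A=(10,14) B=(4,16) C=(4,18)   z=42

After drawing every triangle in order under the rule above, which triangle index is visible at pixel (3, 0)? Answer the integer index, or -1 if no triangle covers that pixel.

T0:
  2·area = 18  (B↔C swapped to make it positive)
  edge (7, 5)→(10, 2): d=(3,-3) top-left  bias=+0
  edge (10, 2)→(10, 8): d=(0,6) right/bottom  bias=-1
  edge (10, 8)→(7, 5): d=(-3,-3) top-left  bias=+0
    (1,0)@(3, 1): e=[-24,42,0] → ·  [on edge]
    (5,0)@(11, 1): e=[0,-6,24] → ·  [on edge]
    (2,1)@(5, 3): e=[-12,30,0] → ·  [on edge]
    (4,1)@(9, 3): e=[0,6,12] → #  [on edge]
    (5,1)@(11, 3): e=[6,-6,18] → ·
    (3,2)@(7, 5): e=[0,18,0] → #  [on edge]
    (5,2)@(11, 5): e=[12,-6,12] → ·
    (2,3)@(5, 7): e=[0,30,-12] → ·  [on edge]
    (3,3)@(7, 7): e=[6,18,-6] → ·
    (4,3)@(9, 7): e=[12,6,0] → #  [on edge]
    (5,3)@(11, 7): e=[18,-6,6] → ·
    (1,4)@(3, 9): e=[0,42,-24] → ·  [on edge]
    (5,4)@(11, 9): e=[24,-6,0] → ·  [on edge]
    (0,5)@(1, 11): e=[0,54,-36] → ·  [on edge]
  covered (4 px):
    · · · · · ·
    · · · · # ·
    · · · # # ·
    · · · · # ·
    · · · · · ·
    · · · · · ·
    · · · · · ·
    · · · · · ·
    · · · · · ·
    · · · · · ·
    · · · · · ·
    · · · · · ·
T1:
  2·area = 24  (B↔C swapped to make it positive)
  edge (6, 16)→(2, 16): d=(-4,0) right/bottom  bias=-1
  edge (2, 16)→(2, 10): d=(0,-6) top-left  bias=+0
  edge (2, 10)→(6, 16): d=(4,6) right/bottom  bias=-1
    (1,6)@(3, 13): e=[12,6,6] → #
    (2,6)@(5, 13): e=[12,18,-6] → ·
    (1,7)@(3, 15): e=[4,6,14] → #
    (2,7)@(5, 15): e=[4,18,2] → #
    (3,7)@(7, 15): e=[4,30,-10] → ·
    (1,8)@(3, 17): e=[-4,6,22] → ·
    (2,8)@(5, 17): e=[-4,18,10] → ·
  covered (3 px):
    · · · · · ·
    · · · · · ·
    · · · · · ·
    · · · · · ·
    · · · · · ·
    · · · · · ·
    · # · · · ·
    · # # · · ·
    · · · · · ·
    · · · · · ·
    · · · · · ·
    · · · · · ·
T2:
  2·area = 12  (B↔C swapped to make it positive)
  edge (10, 14)→(4, 18): d=(-6,4) right/bottom  bias=-1
  edge (4, 18)→(4, 16): d=(0,-2) top-left  bias=+0
  edge (4, 16)→(10, 14): d=(6,-2) top-left  bias=+0
    (3,7)@(7, 15): e=[6,6,0] → #  [on edge]
    (4,7)@(9, 15): e=[-2,10,4] → ·
    (0,8)@(1, 17): e=[18,-6,0] → ·  [on edge]
    (2,8)@(5, 17): e=[2,2,8] → #
    (3,8)@(7, 17): e=[-6,6,12] → ·
    (2,9)@(5, 19): e=[-10,2,20] → ·
  covered (2 px):
    · · · · · ·
    · · · · · ·
    · · · · · ·
    · · · · · ·
    · · · · · ·
    · · · · · ·
    · · · · · ·
    · · · # · ·
    · · # · · ·
    · · · · · ·
    · · · · · ·
    · · · · · ·

Z-buffer (winner per pixel, '.' = empty):
  . . . . . .
  . . . . 0 .
  . . . 0 0 .
  . . . . 0 .
  . . . . . .
  . . . . . .
  . 1 . . . .
  . 1 1 2 . .
  . . 2 . . .
  . . . . . .
  . . . . . .
  . . . . . .

Result: -1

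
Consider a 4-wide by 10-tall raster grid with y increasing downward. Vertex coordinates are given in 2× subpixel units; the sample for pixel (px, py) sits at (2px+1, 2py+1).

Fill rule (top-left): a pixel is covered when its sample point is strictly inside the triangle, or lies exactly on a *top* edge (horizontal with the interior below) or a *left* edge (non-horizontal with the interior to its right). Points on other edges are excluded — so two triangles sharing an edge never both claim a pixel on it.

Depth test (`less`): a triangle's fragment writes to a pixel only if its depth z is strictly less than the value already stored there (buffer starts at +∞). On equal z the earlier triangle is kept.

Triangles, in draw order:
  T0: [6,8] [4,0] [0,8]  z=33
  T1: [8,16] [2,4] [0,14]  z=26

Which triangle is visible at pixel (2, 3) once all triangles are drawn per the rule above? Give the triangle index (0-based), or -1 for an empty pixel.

T0:
  2·area = 48  (B↔C swapped to make it positive)
  edge (6, 8)→(0, 8): d=(-6,0) right/bottom  bias=-1
  edge (0, 8)→(4, 0): d=(4,-8) top-left  bias=+0
  edge (4, 0)→(6, 8): d=(2,8) right/bottom  bias=-1
    (1,1)@(3, 3): e=[30,4,14] → #
    (2,1)@(5, 3): e=[30,20,-2] → ·
    (1,2)@(3, 5): e=[18,12,18] → #
    (2,2)@(5, 5): e=[18,28,2] → #
    (3,2)@(7, 5): e=[18,44,-14] → ·
    (0,3)@(1, 7): e=[6,4,38] → #
    (3,3)@(7, 7): e=[6,52,-10] → ·
    (0,4)@(1, 9): e=[-6,12,42] → ·
    (1,4)@(3, 9): e=[-6,28,26] → ·
    (2,4)@(5, 9): e=[-6,44,10] → ·
  covered (6 px):
    · · · ·
    · # · ·
    · # # ·
    # # # ·
    · · · ·
    · · · ·
    · · · ·
    · · · ·
    · · · ·
    · · · ·
T1:
  2·area = 84  (B↔C swapped to make it positive)
  edge (8, 16)→(0, 14): d=(-8,-2) top-left  bias=+0
  edge (0, 14)→(2, 4): d=(2,-10) top-left  bias=+0
  edge (2, 4)→(8, 16): d=(6,12) right/bottom  bias=-1
    (1,3)@(3, 7): e=[62,16,6] → #
    (2,3)@(5, 7): e=[66,36,-18] → ·
    (0,4)@(1, 9): e=[42,0,42] → #  [on edge]
    (2,4)@(5, 9): e=[50,40,-6] → ·
    (0,5)@(1, 11): e=[26,4,54] → #
    (2,5)@(5, 11): e=[34,44,6] → #
    (3,5)@(7, 11): e=[38,64,-18] → ·
    (0,6)@(1, 13): e=[10,8,66] → #
    (3,6)@(7, 13): e=[22,68,-6] → ·
    (0,7)@(1, 15): e=[-6,12,78] → ·
    (1,7)@(3, 15): e=[-2,32,54] → ·
    (2,7)@(5, 15): e=[2,52,30] → #
  covered (11 px):
    · · · ·
    · · · ·
    · · · ·
    · # · ·
    # # · ·
    # # # ·
    # # # ·
    · · # #
    · · · ·
    · · · ·

Z-buffer (winner per pixel, '.' = empty):
  . . . .
  . 0 . .
  . 0 0 .
  0 1 0 .
  1 1 . .
  1 1 1 .
  1 1 1 .
  . . 1 1
  . . . .
  . . . .

Answer: 0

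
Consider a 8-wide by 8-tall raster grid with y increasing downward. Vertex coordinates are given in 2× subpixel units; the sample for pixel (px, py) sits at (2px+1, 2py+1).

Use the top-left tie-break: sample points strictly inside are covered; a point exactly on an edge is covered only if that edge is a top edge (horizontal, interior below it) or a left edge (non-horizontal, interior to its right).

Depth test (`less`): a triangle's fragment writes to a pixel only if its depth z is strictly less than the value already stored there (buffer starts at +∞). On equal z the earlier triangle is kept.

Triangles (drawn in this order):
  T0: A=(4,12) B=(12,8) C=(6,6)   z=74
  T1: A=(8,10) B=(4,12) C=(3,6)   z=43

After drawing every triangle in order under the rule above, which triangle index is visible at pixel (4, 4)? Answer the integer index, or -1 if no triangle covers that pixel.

T0:
  2·area = 40  (B↔C swapped to make it positive)
  edge (4, 12)→(6, 6): d=(2,-6) top-left  bias=+0
  edge (6, 6)→(12, 8): d=(6,2) right/bottom  bias=-1
  edge (12, 8)→(4, 12): d=(-8,4) right/bottom  bias=-1
    (3,1)@(7, 3): e=[0,-20,60] → ·  [on edge]
    (1,2)@(3, 5): e=[-20,0,60] → ·  [on edge]
    (3,3)@(7, 7): e=[8,4,28] → █
    (4,3)@(9, 7): e=[20,0,20] → ·  [on edge]
    (2,4)@(5, 9): e=[0,20,20] → █  [on edge]
    (4,4)@(9, 9): e=[24,12,4] → █
    (5,4)@(11, 9): e=[36,8,-4] → ·
    (7,4)@(15, 9): e=[60,0,-20] → ·  [on edge]
    (2,5)@(5, 11): e=[4,32,4] → █
    (3,5)@(7, 11): e=[16,28,-4] → ·
    (4,5)@(9, 11): e=[28,24,-12] → ·
    (2,6)@(5, 13): e=[8,44,-12] → ·
    (1,7)@(3, 15): e=[0,60,-20] → ·  [on edge]
  covered (5 px):
    · · · · · · · ·
    · · · · · · · ·
    · · · · · · · ·
    · · · █ · · · ·
    · · █ █ █ · · ·
    · · █ · · · · ·
    · · · · · · · ·
    · · · · · · · ·
T1:
  2·area = 26
  edge (8, 10)→(4, 12): d=(-4,2) right/bottom  bias=-1
  edge (4, 12)→(3, 6): d=(-1,-6) top-left  bias=+0
  edge (3, 6)→(8, 10): d=(5,4) right/bottom  bias=-1
    (2,4)@(5, 9): e=[10,9,7] → █
    (3,4)@(7, 9): e=[6,21,-1] → ·
    (2,5)@(5, 11): e=[2,7,17] → █
    (3,5)@(7, 11): e=[-2,19,9] → ·
    (2,6)@(5, 13): e=[-6,5,27] → ·
  covered (2 px):
    · · · · · · · ·
    · · · · · · · ·
    · · · · · · · ·
    · · · · · · · ·
    · · █ · · · · ·
    · · █ · · · · ·
    · · · · · · · ·
    · · · · · · · ·

Z-buffer (winner per pixel, '.' = empty):
  . . . . . . . .
  . . . . . . . .
  . . . . . . . .
  . . . 0 . . . .
  . . 1 0 0 . . .
  . . 1 . . . . .
  . . . . . . . .
  . . . . . . . .

Result: 0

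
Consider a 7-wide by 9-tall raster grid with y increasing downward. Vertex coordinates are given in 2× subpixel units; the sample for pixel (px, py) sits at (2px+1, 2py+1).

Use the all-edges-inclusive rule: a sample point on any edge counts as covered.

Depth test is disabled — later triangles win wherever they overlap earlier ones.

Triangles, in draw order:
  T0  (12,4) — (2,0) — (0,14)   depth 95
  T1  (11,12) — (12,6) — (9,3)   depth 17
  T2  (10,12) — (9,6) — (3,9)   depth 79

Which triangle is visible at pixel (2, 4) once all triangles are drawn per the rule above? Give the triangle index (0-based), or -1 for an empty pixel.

T0:
  2·area = 148  (B↔C swapped to make it positive)
  edge (12, 4)→(0, 14): d=(-12,10) inclusive
  edge (0, 14)→(2, 0): d=(2,-14) inclusive
  edge (2, 0)→(12, 4): d=(10,4) inclusive
    (1,0)@(3, 1): e=[126,16,6] → █
    (2,0)@(5, 1): e=[106,44,-2] → ·
    (1,1)@(3, 3): e=[102,20,26] → █
    (2,1)@(5, 3): e=[82,48,18] → █
    (3,1)@(7, 3): e=[62,76,10] → █
    (4,1)@(9, 3): e=[42,104,2] → █
    (5,1)@(11, 3): e=[22,132,-6] → ·
    (1,2)@(3, 5): e=[78,24,46] → █
    (5,2)@(11, 5): e=[-2,136,14] → ·
    (0,3)@(1, 7): e=[74,0,74] → █  [on edge]
    (4,3)@(9, 7): e=[-6,112,42] → ·
    (0,4)@(1, 9): e=[50,4,94] → █
  covered (19 px):
    · █ · · · · ·
    · █ █ █ █ · ·
    · █ █ █ █ · ·
    █ █ █ █ · · ·
    █ █ █ · · · ·
    █ █ · · · · ·
    █ · · · · · ·
    · · · · · · ·
    · · · · · · ·
T1:
  2·area = 21  (B↔C swapped to make it positive)
  edge (11, 12)→(9, 3): d=(-2,-9) inclusive
  edge (9, 3)→(12, 6): d=(3,3) inclusive
  edge (12, 6)→(11, 12): d=(-1,6) inclusive
    (3,0)@(7, 1): e=[-14,0,35] → ·  [on edge]
    (4,1)@(9, 3): e=[0,0,21] → █  [on edge]
    (5,1)@(11, 3): e=[18,-6,9] → ·
    (4,2)@(9, 5): e=[-4,6,19] → ·
    (5,2)@(11, 5): e=[14,0,7] → █  [on edge]
    (6,2)@(13, 5): e=[32,-6,-5] → ·
    (5,3)@(11, 7): e=[10,6,5] → █
    (6,3)@(13, 7): e=[28,0,-7] → ·  [on edge]
    (5,4)@(11, 9): e=[6,12,3] → █
    (6,4)@(13, 9): e=[24,6,-9] → ·
    (5,5)@(11, 11): e=[2,18,1] → █
    (6,5)@(13, 11): e=[20,12,-11] → ·
  covered (5 px):
    · · · · · · ·
    · · · · █ · ·
    · · · · · █ ·
    · · · · · █ ·
    · · · · · █ ·
    · · · · · █ ·
    · · · · · · ·
    · · · · · · ·
    · · · · · · ·
T2:
  2·area = 39  (B↔C swapped to make it positive)
  edge (10, 12)→(3, 9): d=(-7,-3) inclusive
  edge (3, 9)→(9, 6): d=(6,-3) inclusive
  edge (9, 6)→(10, 12): d=(1,6) inclusive
    (5,2)@(11, 5): e=[52,0,-13] → ·  [on edge]
    (3,3)@(7, 7): e=[26,0,13] → █  [on edge]
    (4,3)@(9, 7): e=[32,6,1] → █
    (5,3)@(11, 7): e=[38,12,-11] → ·
    (1,4)@(3, 9): e=[0,0,39] → █  [on edge]
    (2,4)@(5, 9): e=[6,6,27] → █
    (5,4)@(11, 9): e=[24,24,-9] → ·
    (1,5)@(3, 11): e=[-14,12,41] → ·
    (2,5)@(5, 11): e=[-8,18,29] → ·
    (3,5)@(7, 11): e=[-2,24,17] → ·
    (4,5)@(9, 11): e=[4,30,5] → █
    (5,5)@(11, 11): e=[10,36,-7] → ·
  covered (7 px):
    · · · · · · ·
    · · · · · · ·
    · · · · · · ·
    · · · █ █ · ·
    · █ █ █ █ · ·
    · · · · █ · ·
    · · · · · · ·
    · · · · · · ·
    · · · · · · ·

Z-buffer (winner per pixel, '.' = empty):
  . 0 . . . . .
  . 0 0 0 1 . .
  . 0 0 0 0 1 .
  0 0 0 2 2 1 .
  0 2 2 2 2 1 .
  0 0 . . 2 1 .
  0 . . . . . .
  . . . . . . .
  . . . . . . .

Result: 2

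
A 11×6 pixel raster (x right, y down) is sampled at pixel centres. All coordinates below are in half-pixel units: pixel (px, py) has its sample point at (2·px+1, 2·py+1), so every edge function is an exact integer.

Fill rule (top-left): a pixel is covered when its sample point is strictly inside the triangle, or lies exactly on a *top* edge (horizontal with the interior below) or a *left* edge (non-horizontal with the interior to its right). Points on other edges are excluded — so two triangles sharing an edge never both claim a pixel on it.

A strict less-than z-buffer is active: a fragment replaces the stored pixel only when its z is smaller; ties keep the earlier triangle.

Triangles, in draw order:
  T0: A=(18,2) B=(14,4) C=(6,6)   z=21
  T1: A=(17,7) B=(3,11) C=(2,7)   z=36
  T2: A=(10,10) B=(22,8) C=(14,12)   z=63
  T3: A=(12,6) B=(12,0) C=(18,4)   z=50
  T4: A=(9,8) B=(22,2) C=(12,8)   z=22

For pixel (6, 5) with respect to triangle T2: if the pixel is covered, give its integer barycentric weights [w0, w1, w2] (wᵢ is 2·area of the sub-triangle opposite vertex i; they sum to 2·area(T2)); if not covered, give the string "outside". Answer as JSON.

T0:
  2·area = 8
  edge (18, 2)→(14, 4): d=(-4,2) right/bottom  bias=-1
  edge (14, 4)→(6, 6): d=(-8,2) right/bottom  bias=-1
  edge (6, 6)→(18, 2): d=(12,-4) top-left  bias=+0
    (10,0)@(21, 1): e=[-2,10,0] → ·  [on edge]
    (7,1)@(15, 3): e=[2,6,0] → #  [on edge]
    (8,1)@(17, 3): e=[-2,2,8] → ·
    (4,2)@(9, 5): e=[6,2,0] → #  [on edge]
    (5,2)@(11, 5): e=[2,-2,8] → ·
    (7,2)@(15, 5): e=[-6,-10,24] → ·
    (1,3)@(3, 7): e=[10,-2,0] → ·  [on edge]
    (4,3)@(9, 7): e=[-2,-14,24] → ·
  covered (2 px):
    · · · · · · · · · · ·
    · · · · · · · # · · ·
    · · · · # · · · · · ·
    · · · · · · · · · · ·
    · · · · · · · · · · ·
    · · · · · · · · · · ·
T1:
  2·area = 60
  edge (17, 7)→(3, 11): d=(-14,4) right/bottom  bias=-1
  edge (3, 11)→(2, 7): d=(-1,-4) top-left  bias=+0
  edge (2, 7)→(17, 7): d=(15,0) top-left  bias=+0
    (0,1)@(1, 3): e=[120,0,-60] → ·  [on edge]
    (0,3)@(1, 7): e=[64,-4,0] → ·  [on edge]
    (1,3)@(3, 7): e=[56,4,0] → #  [on edge]
    (2,3)@(5, 7): e=[48,12,0] → #  [on edge]
    (3,3)@(7, 7): e=[40,20,0] → #  [on edge]
    (4,3)@(9, 7): e=[32,28,0] → #  [on edge]
    (5,3)@(11, 7): e=[24,36,0] → #  [on edge]
    (6,3)@(13, 7): e=[16,44,0] → #  [on edge]
    (7,3)@(15, 7): e=[8,52,0] → #  [on edge]
    (8,3)@(17, 7): e=[0,60,0] → ·  [on edge]
    (9,3)@(19, 7): e=[-8,68,0] → ·  [on edge]
    (10,3)@(21, 7): e=[-16,76,0] → ·  [on edge]
    (1,5)@(3, 11): e=[0,0,60] → ·  [on edge]
  covered (11 px):
    · · · · · · · · · · ·
    · · · · · · · · · · ·
    · · · · · · · · · · ·
    · # # # # # # # · · ·
    · # # # # · · · · · ·
    · · · · · · · · · · ·
T2:
  2·area = 32
  edge (10, 10)→(22, 8): d=(12,-2) top-left  bias=+0
  edge (22, 8)→(14, 12): d=(-8,4) right/bottom  bias=-1
  edge (14, 12)→(10, 10): d=(-4,-2) top-left  bias=+0
    (8,4)@(17, 9): e=[2,12,18] → #
    (9,4)@(19, 9): e=[6,4,22] → #
    (10,4)@(21, 9): e=[10,-4,26] → ·
    (6,5)@(13, 11): e=[18,12,2] → #
    (7,5)@(15, 11): e=[22,4,6] → #
    (8,5)@(17, 11): e=[26,-4,10] → ·
    (9,5)@(19, 11): e=[30,-12,14] → ·
  covered (4 px):
    · · · · · · · · · · ·
    · · · · · · · · · · ·
    · · · · · · · · · · ·
    · · · · · · · · · · ·
    · · · · · · · · # # ·
    · · · · · · # # · · ·
T3:
  2·area = 36
  edge (12, 6)→(12, 0): d=(0,-6) top-left  bias=+0
  edge (12, 0)→(18, 4): d=(6,4) right/bottom  bias=-1
  edge (18, 4)→(12, 6): d=(-6,2) right/bottom  bias=-1
    (6,0)@(13, 1): e=[6,2,28] → #
    (7,0)@(15, 1): e=[18,-6,24] → ·
    (6,1)@(13, 3): e=[6,14,16] → #
    (7,1)@(15, 3): e=[18,6,12] → #
    (8,1)@(17, 3): e=[30,-2,8] → ·
    (10,1)@(21, 3): e=[54,-18,0] → ·  [on edge]
    (6,2)@(13, 5): e=[6,26,4] → #
    (7,2)@(15, 5): e=[18,18,0] → ·  [on edge]
    (4,3)@(9, 7): e=[-18,54,0] → ·  [on edge]
    (6,3)@(13, 7): e=[6,38,-8] → ·
    (1,4)@(3, 9): e=[-54,90,0] → ·  [on edge]
  covered (4 px):
    · · · · · · # · · · ·
    · · · · · · # # · · ·
    · · · · · · # · · · ·
    · · · · · · · · · · ·
    · · · · · · · · · · ·
    · · · · · · · · · · ·
T4:
  2·area = 18
  edge (9, 8)→(22, 2): d=(13,-6) top-left  bias=+0
  edge (22, 2)→(12, 8): d=(-10,6) right/bottom  bias=-1
  edge (12, 8)→(9, 8): d=(-3,0) right/bottom  bias=-1
    (8,2)@(17, 5): e=[9,0,9] → ·  [on edge]
    (6,3)@(13, 7): e=[11,4,3] → #
    (7,3)@(15, 7): e=[23,-8,3] → ·
    (6,4)@(13, 9): e=[37,-16,-3] → ·
    (3,5)@(7, 11): e=[27,0,-9] → ·  [on edge]
  covered (1 px):
    · · · · · · · · · · ·
    · · · · · · · · · · ·
    · · · · · · · · · · ·
    · · · · · · # · · · ·
    · · · · · · · · · · ·
    · · · · · · · · · · ·

Answer: [12,2,18]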